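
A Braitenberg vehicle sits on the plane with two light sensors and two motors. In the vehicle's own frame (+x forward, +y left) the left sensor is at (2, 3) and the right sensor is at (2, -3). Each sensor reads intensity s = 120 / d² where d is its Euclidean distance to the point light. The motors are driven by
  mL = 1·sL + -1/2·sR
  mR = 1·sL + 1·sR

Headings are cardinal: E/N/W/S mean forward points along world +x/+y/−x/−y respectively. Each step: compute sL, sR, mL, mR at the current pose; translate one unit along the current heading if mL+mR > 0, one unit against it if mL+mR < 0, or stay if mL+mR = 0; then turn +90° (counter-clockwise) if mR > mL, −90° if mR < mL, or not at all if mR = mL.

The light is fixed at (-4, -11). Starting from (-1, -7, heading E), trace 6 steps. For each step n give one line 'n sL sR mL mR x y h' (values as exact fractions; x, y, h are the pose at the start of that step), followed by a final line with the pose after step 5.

0 60/37 60/13 -330/481 3000/481 -1 -7 E
1 120/37 24/17 1596/629 2928/629 0 -7 N
2 15 30/17 240/17 285/17 0 -6 W
3 8/3 40/3 -4 16 -1 -6 S
4 60/37 60/13 -330/481 3000/481 -1 -7 E
5 120/37 24/17 1596/629 2928/629 0 -7 N
final 0 -6 W

n=0: pose=(-1,-7,E); sL=60/37, sR=60/13; mL=-330/481, mR=3000/481; mL+mR=2670/481 → advance +1; mR−mL=90/13 → turn +1·90°
n=1: pose=(0,-7,N); sL=120/37, sR=24/17; mL=1596/629, mR=2928/629; mL+mR=4524/629 → advance +1; mR−mL=36/17 → turn +1·90°
n=2: pose=(0,-6,W); sL=15, sR=30/17; mL=240/17, mR=285/17; mL+mR=525/17 → advance +1; mR−mL=45/17 → turn +1·90°
n=3: pose=(-1,-6,S); sL=8/3, sR=40/3; mL=-4, mR=16; mL+mR=12 → advance +1; mR−mL=20 → turn +1·90°
n=4: pose=(-1,-7,E); sL=60/37, sR=60/13; mL=-330/481, mR=3000/481; mL+mR=2670/481 → advance +1; mR−mL=90/13 → turn +1·90°
n=5: pose=(0,-7,N); sL=120/37, sR=24/17; mL=1596/629, mR=2928/629; mL+mR=4524/629 → advance +1; mR−mL=36/17 → turn +1·90°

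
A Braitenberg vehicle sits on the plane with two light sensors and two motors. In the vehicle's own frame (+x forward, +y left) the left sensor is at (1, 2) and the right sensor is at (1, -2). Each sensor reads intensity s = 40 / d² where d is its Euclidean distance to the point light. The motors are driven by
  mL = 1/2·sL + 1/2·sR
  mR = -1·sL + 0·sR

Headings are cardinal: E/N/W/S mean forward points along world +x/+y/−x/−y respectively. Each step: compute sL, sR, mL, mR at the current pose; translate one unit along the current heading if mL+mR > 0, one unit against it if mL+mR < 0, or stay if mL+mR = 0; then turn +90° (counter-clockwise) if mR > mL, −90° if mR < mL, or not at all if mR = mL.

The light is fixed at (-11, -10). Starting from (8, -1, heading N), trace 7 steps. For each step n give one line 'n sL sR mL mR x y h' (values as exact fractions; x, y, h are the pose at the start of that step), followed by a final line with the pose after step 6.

0 40/389 40/541 18600/210449 -40/389 8 -1 N
1 2/25 10/109 234/2725 -2/25 8 -2 E
2 40/533 40/373 18120/198809 -40/533 9 -2 S
3 20/193 20/221 4140/42653 -20/193 9 -3 W
4 8/85 40/593 4072/50405 -8/85 10 -3 N
5 10/137 2/25 262/3425 -10/137 10 -4 E
6 40/601 8/85 4104/51085 -40/601 11 -4 S
final 11 -5 W

n=0: pose=(8,-1,N); sL=40/389, sR=40/541; mL=18600/210449, mR=-40/389; mL+mR=-3040/210449 → advance -1; mR−mL=-40240/210449 → turn -1·90°
n=1: pose=(8,-2,E); sL=2/25, sR=10/109; mL=234/2725, mR=-2/25; mL+mR=16/2725 → advance +1; mR−mL=-452/2725 → turn -1·90°
n=2: pose=(9,-2,S); sL=40/533, sR=40/373; mL=18120/198809, mR=-40/533; mL+mR=3200/198809 → advance +1; mR−mL=-33040/198809 → turn -1·90°
n=3: pose=(9,-3,W); sL=20/193, sR=20/221; mL=4140/42653, mR=-20/193; mL+mR=-280/42653 → advance -1; mR−mL=-8560/42653 → turn -1·90°
n=4: pose=(10,-3,N); sL=8/85, sR=40/593; mL=4072/50405, mR=-8/85; mL+mR=-672/50405 → advance -1; mR−mL=-8816/50405 → turn -1·90°
n=5: pose=(10,-4,E); sL=10/137, sR=2/25; mL=262/3425, mR=-10/137; mL+mR=12/3425 → advance +1; mR−mL=-512/3425 → turn -1·90°
n=6: pose=(11,-4,S); sL=40/601, sR=8/85; mL=4104/51085, mR=-40/601; mL+mR=704/51085 → advance +1; mR−mL=-7504/51085 → turn -1·90°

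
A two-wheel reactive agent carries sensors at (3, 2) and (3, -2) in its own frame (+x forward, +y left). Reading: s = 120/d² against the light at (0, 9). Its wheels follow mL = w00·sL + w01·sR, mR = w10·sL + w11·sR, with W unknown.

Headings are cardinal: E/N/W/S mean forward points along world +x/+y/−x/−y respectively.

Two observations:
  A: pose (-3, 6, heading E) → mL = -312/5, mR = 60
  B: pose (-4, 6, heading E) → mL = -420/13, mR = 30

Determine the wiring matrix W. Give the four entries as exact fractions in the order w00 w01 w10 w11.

obs A: pose=(-3,6,E) → sL=120, sR=24/5, mL=-312/5, mR=60
obs B: pose=(-4,6,E) → sL=60, sR=60/13, mL=-420/13, mR=30
sensor matrix S = [[120, 24/5], [60, 60/13]]; det S = 3456/13
solve [mL_A; mL_B] = S·[w00; w01] and [mR_A; mR_B] = S·[w10; w11]:
  w00 = -1/2, w01 = -1/2, w10 = 1/2, w11 = 0

-1/2 -1/2 1/2 0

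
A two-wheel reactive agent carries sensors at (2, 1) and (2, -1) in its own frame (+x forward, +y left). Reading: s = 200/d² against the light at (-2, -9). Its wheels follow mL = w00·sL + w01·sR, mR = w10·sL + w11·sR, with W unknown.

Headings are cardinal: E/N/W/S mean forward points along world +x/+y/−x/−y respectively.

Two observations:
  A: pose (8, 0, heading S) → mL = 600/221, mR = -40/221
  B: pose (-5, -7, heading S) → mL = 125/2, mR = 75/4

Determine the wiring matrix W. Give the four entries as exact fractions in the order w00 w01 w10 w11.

1 1 1/2 -1/2

obs A: pose=(8,0,S) → sL=20/17, sR=20/13, mL=600/221, mR=-40/221
obs B: pose=(-5,-7,S) → sL=50, sR=25/2, mL=125/2, mR=75/4
sensor matrix S = [[20/17, 20/13], [50, 25/2]]; det S = -13750/221
solve [mL_A; mL_B] = S·[w00; w01] and [mR_A; mR_B] = S·[w10; w11]:
  w00 = 1, w01 = 1, w10 = 1/2, w11 = -1/2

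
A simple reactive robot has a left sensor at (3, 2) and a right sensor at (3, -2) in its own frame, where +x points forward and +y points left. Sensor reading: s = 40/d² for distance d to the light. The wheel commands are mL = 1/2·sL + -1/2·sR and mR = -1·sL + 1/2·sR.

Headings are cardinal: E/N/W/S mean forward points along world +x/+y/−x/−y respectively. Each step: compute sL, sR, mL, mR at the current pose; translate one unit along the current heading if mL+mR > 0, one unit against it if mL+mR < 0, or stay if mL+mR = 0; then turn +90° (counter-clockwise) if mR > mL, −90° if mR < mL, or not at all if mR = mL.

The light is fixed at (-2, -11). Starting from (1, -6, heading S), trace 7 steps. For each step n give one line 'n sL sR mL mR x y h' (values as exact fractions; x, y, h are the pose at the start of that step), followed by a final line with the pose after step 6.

n=0: pose=(1,-6,S); sL=40/29, sR=8; mL=-96/29, mR=76/29; mL+mR=-20/29 → advance -1; mR−mL=172/29 → turn +1·90°
n=1: pose=(1,-5,E); sL=2/5, sR=10/13; mL=-12/65, mR=-1/65; mL+mR=-1/5 → advance -1; mR−mL=11/65 → turn +1·90°
n=2: pose=(0,-5,N); sL=40/81, sR=40/97; mL=320/7857, mR=-2260/7857; mL+mR=-20/81 → advance -1; mR−mL=-860/2619 → turn -1·90°
n=3: pose=(0,-6,E); sL=20/37, sR=20/17; mL=-200/629, mR=30/629; mL+mR=-10/37 → advance -1; mR−mL=230/629 → turn +1·90°
n=4: pose=(-1,-6,N); sL=8/13, sR=40/73; mL=32/949, mR=-324/949; mL+mR=-4/13 → advance -1; mR−mL=-356/949 → turn -1·90°
n=5: pose=(-1,-7,E); sL=10/13, sR=2; mL=-8/13, mR=3/13; mL+mR=-5/13 → advance -1; mR−mL=11/13 → turn +1·90°
n=6: pose=(-2,-7,N); sL=40/53, sR=40/53; mL=0, mR=-20/53; mL+mR=-20/53 → advance -1; mR−mL=-20/53 → turn -1·90°

0 40/29 8 -96/29 76/29 1 -6 S
1 2/5 10/13 -12/65 -1/65 1 -5 E
2 40/81 40/97 320/7857 -2260/7857 0 -5 N
3 20/37 20/17 -200/629 30/629 0 -6 E
4 8/13 40/73 32/949 -324/949 -1 -6 N
5 10/13 2 -8/13 3/13 -1 -7 E
6 40/53 40/53 0 -20/53 -2 -7 N
final -2 -8 E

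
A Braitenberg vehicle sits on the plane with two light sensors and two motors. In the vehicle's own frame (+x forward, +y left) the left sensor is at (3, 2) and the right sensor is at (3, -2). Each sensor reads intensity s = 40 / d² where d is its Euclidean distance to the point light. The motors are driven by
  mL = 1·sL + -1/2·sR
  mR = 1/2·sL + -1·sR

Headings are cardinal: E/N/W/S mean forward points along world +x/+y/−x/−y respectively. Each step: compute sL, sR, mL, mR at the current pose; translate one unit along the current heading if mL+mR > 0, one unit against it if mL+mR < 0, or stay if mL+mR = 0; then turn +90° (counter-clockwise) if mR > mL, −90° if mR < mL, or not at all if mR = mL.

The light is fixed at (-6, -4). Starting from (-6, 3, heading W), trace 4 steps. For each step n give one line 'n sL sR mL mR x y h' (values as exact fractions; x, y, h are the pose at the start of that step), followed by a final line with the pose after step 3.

0 20/17 4/9 146/153 22/153 -6 3 W
1 40/109 40/101 1860/11009 -2340/11009 -7 3 N
2 10/17 2 -7/17 -29/17 -7 2 E
3 40/9 8/5 164/45 28/45 -8 2 S
final -8 1 W

n=0: pose=(-6,3,W); sL=20/17, sR=4/9; mL=146/153, mR=22/153; mL+mR=56/51 → advance +1; mR−mL=-124/153 → turn -1·90°
n=1: pose=(-7,3,N); sL=40/109, sR=40/101; mL=1860/11009, mR=-2340/11009; mL+mR=-480/11009 → advance -1; mR−mL=-4200/11009 → turn -1·90°
n=2: pose=(-7,2,E); sL=10/17, sR=2; mL=-7/17, mR=-29/17; mL+mR=-36/17 → advance -1; mR−mL=-22/17 → turn -1·90°
n=3: pose=(-8,2,S); sL=40/9, sR=8/5; mL=164/45, mR=28/45; mL+mR=64/15 → advance +1; mR−mL=-136/45 → turn -1·90°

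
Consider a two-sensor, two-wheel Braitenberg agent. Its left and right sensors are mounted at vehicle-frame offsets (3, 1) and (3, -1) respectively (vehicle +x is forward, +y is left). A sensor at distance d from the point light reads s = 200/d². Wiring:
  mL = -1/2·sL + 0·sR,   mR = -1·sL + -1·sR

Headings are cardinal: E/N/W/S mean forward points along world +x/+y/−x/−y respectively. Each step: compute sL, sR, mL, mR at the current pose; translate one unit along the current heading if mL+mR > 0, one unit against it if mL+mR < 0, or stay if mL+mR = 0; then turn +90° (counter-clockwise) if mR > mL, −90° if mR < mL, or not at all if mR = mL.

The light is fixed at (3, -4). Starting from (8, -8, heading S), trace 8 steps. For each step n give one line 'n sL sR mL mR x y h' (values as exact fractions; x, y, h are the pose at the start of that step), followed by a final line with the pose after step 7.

n=0: pose=(8,-8,S); sL=40/17, sR=40/13; mL=-20/17, mR=-1200/221; mL+mR=-1460/221 → advance -1; mR−mL=-940/221 → turn -1·90°
n=1: pose=(8,-7,W); sL=10, sR=25; mL=-5, mR=-35; mL+mR=-40 → advance -1; mR−mL=-30 → turn -1·90°
n=2: pose=(9,-7,N); sL=8, sR=200/49; mL=-4, mR=-592/49; mL+mR=-788/49 → advance -1; mR−mL=-396/49 → turn -1·90°
n=3: pose=(9,-8,E); sL=20/9, sR=100/53; mL=-10/9, mR=-1960/477; mL+mR=-830/159 → advance -1; mR−mL=-1430/477 → turn -1·90°
n=4: pose=(8,-8,S); sL=40/17, sR=40/13; mL=-20/17, mR=-1200/221; mL+mR=-1460/221 → advance -1; mR−mL=-940/221 → turn -1·90°
n=5: pose=(8,-7,W); sL=10, sR=25; mL=-5, mR=-35; mL+mR=-40 → advance -1; mR−mL=-30 → turn -1·90°
n=6: pose=(9,-7,N); sL=8, sR=200/49; mL=-4, mR=-592/49; mL+mR=-788/49 → advance -1; mR−mL=-396/49 → turn -1·90°
n=7: pose=(9,-8,E); sL=20/9, sR=100/53; mL=-10/9, mR=-1960/477; mL+mR=-830/159 → advance -1; mR−mL=-1430/477 → turn -1·90°

0 40/17 40/13 -20/17 -1200/221 8 -8 S
1 10 25 -5 -35 8 -7 W
2 8 200/49 -4 -592/49 9 -7 N
3 20/9 100/53 -10/9 -1960/477 9 -8 E
4 40/17 40/13 -20/17 -1200/221 8 -8 S
5 10 25 -5 -35 8 -7 W
6 8 200/49 -4 -592/49 9 -7 N
7 20/9 100/53 -10/9 -1960/477 9 -8 E
final 8 -8 S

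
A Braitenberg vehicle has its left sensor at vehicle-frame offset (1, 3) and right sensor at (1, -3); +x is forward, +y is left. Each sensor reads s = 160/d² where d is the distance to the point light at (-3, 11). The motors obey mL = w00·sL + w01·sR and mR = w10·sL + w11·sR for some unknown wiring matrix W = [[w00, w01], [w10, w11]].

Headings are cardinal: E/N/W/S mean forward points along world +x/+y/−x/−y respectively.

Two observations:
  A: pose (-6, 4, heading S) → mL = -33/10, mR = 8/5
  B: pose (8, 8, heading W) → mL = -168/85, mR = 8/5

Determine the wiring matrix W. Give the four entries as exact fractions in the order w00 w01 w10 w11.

-1 -1/2 0 1

obs A: pose=(-6,4,S) → sL=5/2, sR=8/5, mL=-33/10, mR=8/5
obs B: pose=(8,8,W) → sL=20/17, sR=8/5, mL=-168/85, mR=8/5
sensor matrix S = [[5/2, 8/5], [20/17, 8/5]]; det S = 36/17
solve [mL_A; mL_B] = S·[w00; w01] and [mR_A; mR_B] = S·[w10; w11]:
  w00 = -1, w01 = -1/2, w10 = 0, w11 = 1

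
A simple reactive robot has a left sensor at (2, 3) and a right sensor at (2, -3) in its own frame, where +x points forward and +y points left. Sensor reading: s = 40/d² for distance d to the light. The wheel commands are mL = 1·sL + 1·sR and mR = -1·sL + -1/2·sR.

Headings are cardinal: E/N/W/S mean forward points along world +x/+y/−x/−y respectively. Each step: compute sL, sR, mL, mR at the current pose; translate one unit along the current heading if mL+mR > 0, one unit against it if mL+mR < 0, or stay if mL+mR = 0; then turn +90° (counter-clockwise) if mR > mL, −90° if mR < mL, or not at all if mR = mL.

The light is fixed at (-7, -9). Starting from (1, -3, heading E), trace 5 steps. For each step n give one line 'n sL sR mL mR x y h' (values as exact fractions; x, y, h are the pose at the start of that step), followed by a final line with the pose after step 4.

0 40/181 40/109 11600/19729 -7980/19729 1 -3 E
1 1/4 10/13 53/52 -33/52 2 -3 S
2 40/53 40/113 6640/5989 -5580/5989 2 -4 W
3 20/37 4/17 488/629 -414/629 1 -4 N
4 40/181 40/109 11600/19729 -7980/19729 1 -3 E
final 2 -3 S

n=0: pose=(1,-3,E); sL=40/181, sR=40/109; mL=11600/19729, mR=-7980/19729; mL+mR=20/109 → advance +1; mR−mL=-19580/19729 → turn -1·90°
n=1: pose=(2,-3,S); sL=1/4, sR=10/13; mL=53/52, mR=-33/52; mL+mR=5/13 → advance +1; mR−mL=-43/26 → turn -1·90°
n=2: pose=(2,-4,W); sL=40/53, sR=40/113; mL=6640/5989, mR=-5580/5989; mL+mR=20/113 → advance +1; mR−mL=-12220/5989 → turn -1·90°
n=3: pose=(1,-4,N); sL=20/37, sR=4/17; mL=488/629, mR=-414/629; mL+mR=2/17 → advance +1; mR−mL=-902/629 → turn -1·90°
n=4: pose=(1,-3,E); sL=40/181, sR=40/109; mL=11600/19729, mR=-7980/19729; mL+mR=20/109 → advance +1; mR−mL=-19580/19729 → turn -1·90°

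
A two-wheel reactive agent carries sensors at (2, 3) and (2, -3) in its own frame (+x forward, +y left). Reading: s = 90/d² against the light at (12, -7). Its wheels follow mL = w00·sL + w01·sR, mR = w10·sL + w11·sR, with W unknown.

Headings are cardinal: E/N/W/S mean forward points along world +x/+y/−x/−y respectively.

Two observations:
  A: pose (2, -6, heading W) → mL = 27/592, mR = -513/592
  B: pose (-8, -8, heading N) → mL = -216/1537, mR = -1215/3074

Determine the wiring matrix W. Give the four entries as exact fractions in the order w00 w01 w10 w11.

obs A: pose=(2,-6,W) → sL=45/74, sR=9/16, mL=27/592, mR=-513/592
obs B: pose=(-8,-8,N) → sL=9/53, sR=9/29, mL=-216/1537, mR=-1215/3074
sensor matrix S = [[45/74, 9/16], [9/53, 9/29]]; det S = 84807/909904
solve [mL_A; mL_B] = S·[w00; w01] and [mR_A; mR_B] = S·[w10; w11]:
  w00 = 1, w01 = -1, w10 = -1/2, w11 = -1

1 -1 -1/2 -1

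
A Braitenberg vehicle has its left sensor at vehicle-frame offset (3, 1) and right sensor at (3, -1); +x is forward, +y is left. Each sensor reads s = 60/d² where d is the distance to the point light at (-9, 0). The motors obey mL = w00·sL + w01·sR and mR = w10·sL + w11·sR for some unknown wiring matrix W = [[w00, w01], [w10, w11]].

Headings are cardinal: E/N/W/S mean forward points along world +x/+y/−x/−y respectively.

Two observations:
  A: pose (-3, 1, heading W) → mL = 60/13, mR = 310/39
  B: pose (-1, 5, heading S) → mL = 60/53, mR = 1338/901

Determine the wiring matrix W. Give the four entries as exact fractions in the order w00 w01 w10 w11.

0 1 1/2 1

obs A: pose=(-3,1,W) → sL=20/3, sR=60/13, mL=60/13, mR=310/39
obs B: pose=(-1,5,S) → sL=12/17, sR=60/53, mL=60/53, mR=1338/901
sensor matrix S = [[20/3, 60/13], [12/17, 60/53]]; det S = 50240/11713
solve [mL_A; mL_B] = S·[w00; w01] and [mR_A; mR_B] = S·[w10; w11]:
  w00 = 0, w01 = 1, w10 = 1/2, w11 = 1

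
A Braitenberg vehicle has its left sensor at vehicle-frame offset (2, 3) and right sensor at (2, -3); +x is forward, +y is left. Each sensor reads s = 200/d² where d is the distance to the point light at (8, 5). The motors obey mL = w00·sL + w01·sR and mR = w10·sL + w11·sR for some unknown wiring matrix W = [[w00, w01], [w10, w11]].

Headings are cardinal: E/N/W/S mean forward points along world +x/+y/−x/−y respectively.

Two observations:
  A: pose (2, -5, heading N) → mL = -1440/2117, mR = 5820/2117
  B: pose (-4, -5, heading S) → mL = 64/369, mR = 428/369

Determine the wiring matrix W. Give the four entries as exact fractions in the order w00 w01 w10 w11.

1/2 -1/2 1 1/2

obs A: pose=(2,-5,N) → sL=40/29, sR=200/73, mL=-1440/2117, mR=5820/2117
obs B: pose=(-4,-5,S) → sL=8/9, sR=200/369, mL=64/369, mR=428/369
sensor matrix S = [[40/29, 200/73], [8/9, 200/369]]; det S = -1318400/781173
solve [mL_A; mL_B] = S·[w00; w01] and [mR_A; mR_B] = S·[w10; w11]:
  w00 = 1/2, w01 = -1/2, w10 = 1, w11 = 1/2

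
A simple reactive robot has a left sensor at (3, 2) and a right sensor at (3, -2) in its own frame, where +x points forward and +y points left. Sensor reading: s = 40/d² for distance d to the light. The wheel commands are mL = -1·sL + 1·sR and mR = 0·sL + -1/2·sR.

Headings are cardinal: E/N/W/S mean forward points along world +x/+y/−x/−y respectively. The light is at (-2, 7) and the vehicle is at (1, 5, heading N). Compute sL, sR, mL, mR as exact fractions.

20 20/13 -240/13 -10/13

left sensor world pos  = (-1, 8); dL² = 2
right sensor world pos = (3, 8); dR² = 26
sL = 40/2 = 20
sR = 40/26 = 20/13
mL = -1·sL + 1·sR = -240/13
mR = 0·sL + -1/2·sR = -10/13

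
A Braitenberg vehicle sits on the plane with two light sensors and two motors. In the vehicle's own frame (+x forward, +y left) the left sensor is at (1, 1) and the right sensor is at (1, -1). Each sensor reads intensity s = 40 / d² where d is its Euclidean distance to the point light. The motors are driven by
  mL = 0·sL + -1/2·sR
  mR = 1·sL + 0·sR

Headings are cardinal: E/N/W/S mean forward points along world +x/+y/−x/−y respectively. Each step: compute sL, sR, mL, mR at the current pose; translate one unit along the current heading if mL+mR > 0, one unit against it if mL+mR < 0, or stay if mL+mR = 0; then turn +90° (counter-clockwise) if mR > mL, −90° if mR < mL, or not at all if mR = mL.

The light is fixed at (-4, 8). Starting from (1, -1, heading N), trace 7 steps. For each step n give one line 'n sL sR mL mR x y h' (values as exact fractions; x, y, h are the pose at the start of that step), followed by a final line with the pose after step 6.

0 1/2 2/5 -1/5 1/2 1 -1 N
1 40/97 8/13 -4/13 40/97 1 0 W
2 20/53 4/9 -2/9 20/53 0 0 S
3 40/89 8/25 -4/25 40/89 0 -1 E
4 1/2 2/5 -1/5 1/2 1 -1 N
5 40/97 8/13 -4/13 40/97 1 0 W
6 20/53 4/9 -2/9 20/53 0 0 S
final 0 -1 E

n=0: pose=(1,-1,N); sL=1/2, sR=2/5; mL=-1/5, mR=1/2; mL+mR=3/10 → advance +1; mR−mL=7/10 → turn +1·90°
n=1: pose=(1,0,W); sL=40/97, sR=8/13; mL=-4/13, mR=40/97; mL+mR=132/1261 → advance +1; mR−mL=908/1261 → turn +1·90°
n=2: pose=(0,0,S); sL=20/53, sR=4/9; mL=-2/9, mR=20/53; mL+mR=74/477 → advance +1; mR−mL=286/477 → turn +1·90°
n=3: pose=(0,-1,E); sL=40/89, sR=8/25; mL=-4/25, mR=40/89; mL+mR=644/2225 → advance +1; mR−mL=1356/2225 → turn +1·90°
n=4: pose=(1,-1,N); sL=1/2, sR=2/5; mL=-1/5, mR=1/2; mL+mR=3/10 → advance +1; mR−mL=7/10 → turn +1·90°
n=5: pose=(1,0,W); sL=40/97, sR=8/13; mL=-4/13, mR=40/97; mL+mR=132/1261 → advance +1; mR−mL=908/1261 → turn +1·90°
n=6: pose=(0,0,S); sL=20/53, sR=4/9; mL=-2/9, mR=20/53; mL+mR=74/477 → advance +1; mR−mL=286/477 → turn +1·90°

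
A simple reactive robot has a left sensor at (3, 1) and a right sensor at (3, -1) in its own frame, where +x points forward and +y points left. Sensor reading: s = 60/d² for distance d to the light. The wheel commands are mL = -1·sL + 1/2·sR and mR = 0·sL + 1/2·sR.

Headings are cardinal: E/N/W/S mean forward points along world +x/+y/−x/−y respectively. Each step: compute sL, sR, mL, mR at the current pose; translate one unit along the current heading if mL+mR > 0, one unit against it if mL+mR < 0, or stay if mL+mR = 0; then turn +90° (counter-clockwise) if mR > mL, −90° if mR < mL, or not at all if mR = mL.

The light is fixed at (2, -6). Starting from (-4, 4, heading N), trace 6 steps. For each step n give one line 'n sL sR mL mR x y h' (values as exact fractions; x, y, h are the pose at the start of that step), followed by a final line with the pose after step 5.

n=0: pose=(-4,4,N); sL=30/109, sR=30/97; mL=-1275/10573, mR=15/97; mL+mR=360/10573 → advance +1; mR−mL=30/109 → turn +1·90°
n=1: pose=(-4,5,W); sL=60/181, sR=4/15; mL=-538/2715, mR=2/15; mL+mR=-176/2715 → advance -1; mR−mL=60/181 → turn +1·90°
n=2: pose=(-3,5,S); sL=3/4, sR=3/5; mL=-9/20, mR=3/10; mL+mR=-3/20 → advance -1; mR−mL=3/4 → turn +1·90°
n=3: pose=(-3,6,E); sL=60/173, sR=12/25; mL=-462/4325, mR=6/25; mL+mR=576/4325 → advance +1; mR−mL=60/173 → turn +1·90°
n=4: pose=(-2,6,N); sL=6/25, sR=10/39; mL=-109/975, mR=5/39; mL+mR=16/975 → advance +1; mR−mL=6/25 → turn +1·90°
n=5: pose=(-2,7,W); sL=60/193, sR=12/49; mL=-1782/9457, mR=6/49; mL+mR=-624/9457 → advance -1; mR−mL=60/193 → turn +1·90°

0 30/109 30/97 -1275/10573 15/97 -4 4 N
1 60/181 4/15 -538/2715 2/15 -4 5 W
2 3/4 3/5 -9/20 3/10 -3 5 S
3 60/173 12/25 -462/4325 6/25 -3 6 E
4 6/25 10/39 -109/975 5/39 -2 6 N
5 60/193 12/49 -1782/9457 6/49 -2 7 W
final -1 7 S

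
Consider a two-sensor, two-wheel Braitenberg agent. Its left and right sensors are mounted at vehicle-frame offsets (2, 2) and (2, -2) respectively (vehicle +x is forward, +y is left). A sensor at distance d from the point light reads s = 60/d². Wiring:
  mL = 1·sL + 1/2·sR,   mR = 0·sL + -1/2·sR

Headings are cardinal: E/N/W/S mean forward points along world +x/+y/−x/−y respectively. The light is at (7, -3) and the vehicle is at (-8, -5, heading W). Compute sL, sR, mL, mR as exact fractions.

left sensor world pos  = (-10, -7); dL² = 305
right sensor world pos = (-10, -3); dR² = 289
sL = 60/305 = 12/61
sR = 60/289 = 60/289
mL = 1·sL + 1/2·sR = 5298/17629
mR = 0·sL + -1/2·sR = -30/289

12/61 60/289 5298/17629 -30/289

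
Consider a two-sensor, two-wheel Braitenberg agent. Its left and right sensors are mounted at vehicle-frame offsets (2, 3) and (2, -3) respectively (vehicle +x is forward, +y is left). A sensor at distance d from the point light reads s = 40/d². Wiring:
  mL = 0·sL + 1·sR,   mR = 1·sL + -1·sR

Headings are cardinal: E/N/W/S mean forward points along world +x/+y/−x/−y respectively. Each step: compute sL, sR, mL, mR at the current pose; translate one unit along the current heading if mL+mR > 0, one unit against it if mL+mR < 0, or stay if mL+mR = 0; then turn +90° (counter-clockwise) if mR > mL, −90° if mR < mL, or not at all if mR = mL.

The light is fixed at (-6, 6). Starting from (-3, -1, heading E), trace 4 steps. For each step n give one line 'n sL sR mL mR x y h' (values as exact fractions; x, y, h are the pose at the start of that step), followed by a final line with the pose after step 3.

n=0: pose=(-3,-1,E); sL=40/41, sR=8/25; mL=8/25, mR=672/1025; mL+mR=40/41 → advance +1; mR−mL=344/1025 → turn +1·90°
n=1: pose=(-2,-1,N); sL=20/13, sR=20/37; mL=20/37, mR=480/481; mL+mR=20/13 → advance +1; mR−mL=220/481 → turn +1·90°
n=2: pose=(-2,0,W); sL=8/17, sR=40/13; mL=40/13, mR=-576/221; mL+mR=8/17 → advance +1; mR−mL=-1256/221 → turn -1·90°
n=3: pose=(-3,0,N); sL=5/2, sR=10/13; mL=10/13, mR=45/26; mL+mR=5/2 → advance +1; mR−mL=25/26 → turn +1·90°

0 40/41 8/25 8/25 672/1025 -3 -1 E
1 20/13 20/37 20/37 480/481 -2 -1 N
2 8/17 40/13 40/13 -576/221 -2 0 W
3 5/2 10/13 10/13 45/26 -3 0 N
final -3 1 W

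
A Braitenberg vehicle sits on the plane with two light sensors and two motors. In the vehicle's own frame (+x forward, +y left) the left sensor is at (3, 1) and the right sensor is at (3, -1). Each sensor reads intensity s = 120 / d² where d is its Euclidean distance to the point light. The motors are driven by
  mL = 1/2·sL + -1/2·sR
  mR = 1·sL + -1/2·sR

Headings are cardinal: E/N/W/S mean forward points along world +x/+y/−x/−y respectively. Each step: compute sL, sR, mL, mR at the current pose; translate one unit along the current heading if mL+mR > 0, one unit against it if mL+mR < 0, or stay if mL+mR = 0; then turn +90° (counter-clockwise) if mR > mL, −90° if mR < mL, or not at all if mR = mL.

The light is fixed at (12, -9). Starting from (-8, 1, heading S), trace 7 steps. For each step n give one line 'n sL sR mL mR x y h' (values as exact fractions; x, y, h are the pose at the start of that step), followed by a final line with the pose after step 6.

0 12/41 12/49 48/2009 342/2009 -8 1 S
1 120/389 120/353 -2160/137317 19020/137317 -8 0 E
2 15/68 10/39 -95/5304 245/2652 -7 0 N
3 24/113 24/121 96/13673 1548/13673 -7 1 W
4 12/41 12/49 48/2009 342/2009 -8 1 S
5 120/389 120/353 -2160/137317 19020/137317 -8 0 E
6 15/68 10/39 -95/5304 245/2652 -7 0 N
final -7 1 W

n=0: pose=(-8,1,S); sL=12/41, sR=12/49; mL=48/2009, mR=342/2009; mL+mR=390/2009 → advance +1; mR−mL=6/41 → turn +1·90°
n=1: pose=(-8,0,E); sL=120/389, sR=120/353; mL=-2160/137317, mR=19020/137317; mL+mR=16860/137317 → advance +1; mR−mL=60/389 → turn +1·90°
n=2: pose=(-7,0,N); sL=15/68, sR=10/39; mL=-95/5304, mR=245/2652; mL+mR=395/5304 → advance +1; mR−mL=15/136 → turn +1·90°
n=3: pose=(-7,1,W); sL=24/113, sR=24/121; mL=96/13673, mR=1548/13673; mL+mR=1644/13673 → advance +1; mR−mL=12/113 → turn +1·90°
n=4: pose=(-8,1,S); sL=12/41, sR=12/49; mL=48/2009, mR=342/2009; mL+mR=390/2009 → advance +1; mR−mL=6/41 → turn +1·90°
n=5: pose=(-8,0,E); sL=120/389, sR=120/353; mL=-2160/137317, mR=19020/137317; mL+mR=16860/137317 → advance +1; mR−mL=60/389 → turn +1·90°
n=6: pose=(-7,0,N); sL=15/68, sR=10/39; mL=-95/5304, mR=245/2652; mL+mR=395/5304 → advance +1; mR−mL=15/136 → turn +1·90°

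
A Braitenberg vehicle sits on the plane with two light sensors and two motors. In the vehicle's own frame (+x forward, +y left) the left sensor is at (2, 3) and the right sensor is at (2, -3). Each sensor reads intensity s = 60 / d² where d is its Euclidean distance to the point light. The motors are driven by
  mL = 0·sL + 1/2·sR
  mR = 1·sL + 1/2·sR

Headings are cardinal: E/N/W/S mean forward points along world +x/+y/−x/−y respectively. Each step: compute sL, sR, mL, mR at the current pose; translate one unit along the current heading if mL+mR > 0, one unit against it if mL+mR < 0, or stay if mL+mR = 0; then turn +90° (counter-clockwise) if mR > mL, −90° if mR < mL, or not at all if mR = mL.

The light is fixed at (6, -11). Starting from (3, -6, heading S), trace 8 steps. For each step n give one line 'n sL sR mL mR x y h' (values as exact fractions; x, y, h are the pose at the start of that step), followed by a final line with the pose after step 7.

0 20/3 4/3 2/3 22/3 3 -6 S
1 6/5 30 15 81/5 3 -7 E
2 60/61 60/37 30/37 4050/2257 4 -7 N
3 3 3/4 3/8 27/8 4 -6 W
4 20/3 4/3 2/3 22/3 3 -6 S
5 6/5 30 15 81/5 3 -7 E
6 60/61 60/37 30/37 4050/2257 4 -7 N
7 3 3/4 3/8 27/8 4 -6 W
final 3 -6 S

n=0: pose=(3,-6,S); sL=20/3, sR=4/3; mL=2/3, mR=22/3; mL+mR=8 → advance +1; mR−mL=20/3 → turn +1·90°
n=1: pose=(3,-7,E); sL=6/5, sR=30; mL=15, mR=81/5; mL+mR=156/5 → advance +1; mR−mL=6/5 → turn +1·90°
n=2: pose=(4,-7,N); sL=60/61, sR=60/37; mL=30/37, mR=4050/2257; mL+mR=5880/2257 → advance +1; mR−mL=60/61 → turn +1·90°
n=3: pose=(4,-6,W); sL=3, sR=3/4; mL=3/8, mR=27/8; mL+mR=15/4 → advance +1; mR−mL=3 → turn +1·90°
n=4: pose=(3,-6,S); sL=20/3, sR=4/3; mL=2/3, mR=22/3; mL+mR=8 → advance +1; mR−mL=20/3 → turn +1·90°
n=5: pose=(3,-7,E); sL=6/5, sR=30; mL=15, mR=81/5; mL+mR=156/5 → advance +1; mR−mL=6/5 → turn +1·90°
n=6: pose=(4,-7,N); sL=60/61, sR=60/37; mL=30/37, mR=4050/2257; mL+mR=5880/2257 → advance +1; mR−mL=60/61 → turn +1·90°
n=7: pose=(4,-6,W); sL=3, sR=3/4; mL=3/8, mR=27/8; mL+mR=15/4 → advance +1; mR−mL=3 → turn +1·90°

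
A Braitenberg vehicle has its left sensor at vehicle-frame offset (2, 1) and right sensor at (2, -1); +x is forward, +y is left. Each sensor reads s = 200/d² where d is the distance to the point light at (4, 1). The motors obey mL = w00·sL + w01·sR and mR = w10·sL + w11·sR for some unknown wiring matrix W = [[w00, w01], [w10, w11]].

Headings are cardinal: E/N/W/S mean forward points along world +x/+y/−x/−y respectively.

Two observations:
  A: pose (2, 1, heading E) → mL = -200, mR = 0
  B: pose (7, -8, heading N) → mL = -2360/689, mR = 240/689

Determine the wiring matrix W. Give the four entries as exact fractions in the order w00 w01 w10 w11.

-1/2 -1/2 1/2 -1/2

obs A: pose=(2,1,E) → sL=200, sR=200, mL=-200, mR=0
obs B: pose=(7,-8,N) → sL=200/53, sR=40/13, mL=-2360/689, mR=240/689
sensor matrix S = [[200, 200], [200/53, 40/13]]; det S = -96000/689
solve [mL_A; mL_B] = S·[w00; w01] and [mR_A; mR_B] = S·[w10; w11]:
  w00 = -1/2, w01 = -1/2, w10 = 1/2, w11 = -1/2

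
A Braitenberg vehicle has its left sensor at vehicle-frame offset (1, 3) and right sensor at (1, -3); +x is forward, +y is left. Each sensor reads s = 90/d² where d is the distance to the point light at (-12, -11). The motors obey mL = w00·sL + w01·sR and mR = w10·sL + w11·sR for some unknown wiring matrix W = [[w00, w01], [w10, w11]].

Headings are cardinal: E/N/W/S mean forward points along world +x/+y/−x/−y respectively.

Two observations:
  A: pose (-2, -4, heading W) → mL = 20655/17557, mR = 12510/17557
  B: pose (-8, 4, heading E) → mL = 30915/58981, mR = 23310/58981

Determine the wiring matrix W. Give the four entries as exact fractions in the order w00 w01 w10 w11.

1 1/2 1/2 1/2

obs A: pose=(-2,-4,W) → sL=90/97, sR=90/181, mL=20655/17557, mR=12510/17557
obs B: pose=(-8,4,E) → sL=90/349, sR=90/169, mL=30915/58981, mR=23310/58981
sensor matrix S = [[90/97, 90/181], [90/349, 90/169]]; det S = 378885600/1035529417
solve [mL_A; mL_B] = S·[w00; w01] and [mR_A; mR_B] = S·[w10; w11]:
  w00 = 1, w01 = 1/2, w10 = 1/2, w11 = 1/2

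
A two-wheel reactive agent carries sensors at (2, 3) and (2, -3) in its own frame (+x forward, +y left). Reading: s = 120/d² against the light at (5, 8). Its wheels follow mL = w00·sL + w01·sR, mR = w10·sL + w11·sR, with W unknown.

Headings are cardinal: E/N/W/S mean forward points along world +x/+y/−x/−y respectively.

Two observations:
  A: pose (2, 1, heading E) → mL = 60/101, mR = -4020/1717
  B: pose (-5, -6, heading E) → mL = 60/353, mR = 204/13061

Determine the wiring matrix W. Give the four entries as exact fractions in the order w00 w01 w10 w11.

obs A: pose=(2,1,E) → sL=120/17, sR=120/101, mL=60/101, mR=-4020/1717
obs B: pose=(-5,-6,E) → sL=24/37, sR=120/353, mL=60/353, mR=204/13061
sensor matrix S = [[120/17, 120/101], [24/37, 120/353]]; det S = 36529920/22425737
solve [mL_A; mL_B] = S·[w00; w01] and [mR_A; mR_B] = S·[w10; w11]:
  w00 = 0, w01 = 1/2, w10 = -1/2, w11 = 1

0 1/2 -1/2 1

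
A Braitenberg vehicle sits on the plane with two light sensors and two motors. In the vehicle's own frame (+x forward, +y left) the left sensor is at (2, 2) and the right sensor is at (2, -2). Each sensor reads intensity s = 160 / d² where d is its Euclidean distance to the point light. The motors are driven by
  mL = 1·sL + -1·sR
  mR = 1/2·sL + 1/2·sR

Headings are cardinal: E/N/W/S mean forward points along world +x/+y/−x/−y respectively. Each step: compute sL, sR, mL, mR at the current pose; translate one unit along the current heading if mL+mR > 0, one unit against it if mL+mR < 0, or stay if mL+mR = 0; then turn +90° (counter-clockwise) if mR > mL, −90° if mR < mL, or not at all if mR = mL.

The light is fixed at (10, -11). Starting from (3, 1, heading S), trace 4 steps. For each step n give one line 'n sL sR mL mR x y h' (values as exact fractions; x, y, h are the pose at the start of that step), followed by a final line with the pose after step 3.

n=0: pose=(3,1,S); sL=32/25, sR=160/181; mL=1792/4525, mR=4896/4525; mL+mR=6688/4525 → advance +1; mR−mL=3104/4525 → turn +1·90°
n=1: pose=(3,0,E); sL=80/97, sR=80/53; mL=-3520/5141, mR=6000/5141; mL+mR=2480/5141 → advance +1; mR−mL=9520/5141 → turn +1·90°
n=2: pose=(4,0,N); sL=160/233, sR=32/37; mL=-1536/8621, mR=6688/8621; mL+mR=5152/8621 → advance +1; mR−mL=8224/8621 → turn +1·90°
n=3: pose=(4,1,W); sL=40/41, sR=8/13; mL=192/533, mR=424/533; mL+mR=616/533 → advance +1; mR−mL=232/533 → turn +1·90°

0 32/25 160/181 1792/4525 4896/4525 3 1 S
1 80/97 80/53 -3520/5141 6000/5141 3 0 E
2 160/233 32/37 -1536/8621 6688/8621 4 0 N
3 40/41 8/13 192/533 424/533 4 1 W
final 3 1 S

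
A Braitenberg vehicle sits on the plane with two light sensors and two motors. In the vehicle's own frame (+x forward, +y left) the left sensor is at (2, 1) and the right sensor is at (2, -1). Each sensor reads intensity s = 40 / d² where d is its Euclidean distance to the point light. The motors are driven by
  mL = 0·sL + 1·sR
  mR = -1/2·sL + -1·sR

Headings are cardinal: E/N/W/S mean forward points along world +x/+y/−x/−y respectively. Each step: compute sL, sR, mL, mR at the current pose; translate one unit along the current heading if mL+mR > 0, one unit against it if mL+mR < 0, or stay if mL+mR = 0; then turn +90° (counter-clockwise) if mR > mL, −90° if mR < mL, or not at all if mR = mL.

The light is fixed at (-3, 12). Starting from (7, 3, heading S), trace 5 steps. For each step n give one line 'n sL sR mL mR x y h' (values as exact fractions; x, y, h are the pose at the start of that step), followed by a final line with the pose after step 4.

n=0: pose=(7,3,S); sL=20/121, sR=20/101; mL=20/101, mR=-3430/12221; mL+mR=-10/121 → advance -1; mR−mL=-5850/12221 → turn -1·90°
n=1: pose=(7,4,W); sL=8/29, sR=40/113; mL=40/113, mR=-1612/3277; mL+mR=-4/29 → advance -1; mR−mL=-2772/3277 → turn -1·90°
n=2: pose=(8,4,N); sL=5/17, sR=2/9; mL=2/9, mR=-113/306; mL+mR=-5/34 → advance -1; mR−mL=-181/306 → turn -1·90°
n=3: pose=(8,3,E); sL=40/233, sR=40/269; mL=40/269, mR=-14700/62677; mL+mR=-20/233 → advance -1; mR−mL=-24020/62677 → turn -1·90°
n=4: pose=(7,3,S); sL=20/121, sR=20/101; mL=20/101, mR=-3430/12221; mL+mR=-10/121 → advance -1; mR−mL=-5850/12221 → turn -1·90°

0 20/121 20/101 20/101 -3430/12221 7 3 S
1 8/29 40/113 40/113 -1612/3277 7 4 W
2 5/17 2/9 2/9 -113/306 8 4 N
3 40/233 40/269 40/269 -14700/62677 8 3 E
4 20/121 20/101 20/101 -3430/12221 7 3 S
final 7 4 W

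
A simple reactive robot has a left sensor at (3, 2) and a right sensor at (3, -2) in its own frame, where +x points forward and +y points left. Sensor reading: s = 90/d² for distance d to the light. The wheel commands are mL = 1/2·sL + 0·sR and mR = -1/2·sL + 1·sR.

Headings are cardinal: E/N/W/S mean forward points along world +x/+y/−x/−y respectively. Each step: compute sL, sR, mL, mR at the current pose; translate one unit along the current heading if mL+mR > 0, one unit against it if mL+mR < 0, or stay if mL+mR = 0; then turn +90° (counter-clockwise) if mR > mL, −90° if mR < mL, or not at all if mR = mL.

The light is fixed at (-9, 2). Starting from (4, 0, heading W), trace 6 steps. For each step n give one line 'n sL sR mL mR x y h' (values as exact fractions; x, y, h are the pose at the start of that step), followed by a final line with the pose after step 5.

0 45/58 9/10 45/116 297/580 4 0 W
1 90/221 18/25 45/221 2853/5525 3 0 S
2 45/113 9/25 45/226 909/5650 3 -1 E
3 10/29 90/157 5/29 1825/4553 4 -1 S
4 9/26 45/146 9/52 513/3796 4 -2 E
5 18/61 90/193 9/61 3753/11773 5 -2 S
final 5 -3 E

n=0: pose=(4,0,W); sL=45/58, sR=9/10; mL=45/116, mR=297/580; mL+mR=9/10 → advance +1; mR−mL=18/145 → turn +1·90°
n=1: pose=(3,0,S); sL=90/221, sR=18/25; mL=45/221, mR=2853/5525; mL+mR=18/25 → advance +1; mR−mL=1728/5525 → turn +1·90°
n=2: pose=(3,-1,E); sL=45/113, sR=9/25; mL=45/226, mR=909/5650; mL+mR=9/25 → advance +1; mR−mL=-108/2825 → turn -1·90°
n=3: pose=(4,-1,S); sL=10/29, sR=90/157; mL=5/29, mR=1825/4553; mL+mR=90/157 → advance +1; mR−mL=1040/4553 → turn +1·90°
n=4: pose=(4,-2,E); sL=9/26, sR=45/146; mL=9/52, mR=513/3796; mL+mR=45/146 → advance +1; mR−mL=-36/949 → turn -1·90°
n=5: pose=(5,-2,S); sL=18/61, sR=90/193; mL=9/61, mR=3753/11773; mL+mR=90/193 → advance +1; mR−mL=2016/11773 → turn +1·90°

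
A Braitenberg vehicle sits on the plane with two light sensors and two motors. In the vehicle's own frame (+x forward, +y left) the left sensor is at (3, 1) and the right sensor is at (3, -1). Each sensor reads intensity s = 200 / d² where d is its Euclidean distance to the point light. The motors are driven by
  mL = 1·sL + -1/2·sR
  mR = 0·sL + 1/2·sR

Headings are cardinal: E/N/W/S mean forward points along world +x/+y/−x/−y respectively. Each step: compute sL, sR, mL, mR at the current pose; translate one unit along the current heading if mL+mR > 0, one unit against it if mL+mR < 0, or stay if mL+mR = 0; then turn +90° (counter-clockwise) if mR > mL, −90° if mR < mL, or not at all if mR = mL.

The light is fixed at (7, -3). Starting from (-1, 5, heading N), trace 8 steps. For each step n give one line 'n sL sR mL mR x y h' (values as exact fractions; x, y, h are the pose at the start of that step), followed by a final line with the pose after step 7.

0 100/101 20/17 690/1717 10/17 -1 5 N
1 40/37 200/221 5140/8177 100/221 -1 6 W
2 50/61 25/26 1075/3172 25/52 -2 6 N
3 8/9 40/53 244/477 20/53 -2 7 W
4 20/29 4/5 42/145 2/5 -3 7 N
5 200/269 200/313 35700/84197 100/313 -3 8 W
6 10/17 25/37 315/1258 25/74 -4 8 N
7 200/317 40/73 8260/23141 20/73 -4 9 W
final -5 9 N

n=0: pose=(-1,5,N); sL=100/101, sR=20/17; mL=690/1717, mR=10/17; mL+mR=100/101 → advance +1; mR−mL=320/1717 → turn +1·90°
n=1: pose=(-1,6,W); sL=40/37, sR=200/221; mL=5140/8177, mR=100/221; mL+mR=40/37 → advance +1; mR−mL=-1440/8177 → turn -1·90°
n=2: pose=(-2,6,N); sL=50/61, sR=25/26; mL=1075/3172, mR=25/52; mL+mR=50/61 → advance +1; mR−mL=225/1586 → turn +1·90°
n=3: pose=(-2,7,W); sL=8/9, sR=40/53; mL=244/477, mR=20/53; mL+mR=8/9 → advance +1; mR−mL=-64/477 → turn -1·90°
n=4: pose=(-3,7,N); sL=20/29, sR=4/5; mL=42/145, mR=2/5; mL+mR=20/29 → advance +1; mR−mL=16/145 → turn +1·90°
n=5: pose=(-3,8,W); sL=200/269, sR=200/313; mL=35700/84197, mR=100/313; mL+mR=200/269 → advance +1; mR−mL=-8800/84197 → turn -1·90°
n=6: pose=(-4,8,N); sL=10/17, sR=25/37; mL=315/1258, mR=25/74; mL+mR=10/17 → advance +1; mR−mL=55/629 → turn +1·90°
n=7: pose=(-4,9,W); sL=200/317, sR=40/73; mL=8260/23141, mR=20/73; mL+mR=200/317 → advance +1; mR−mL=-1920/23141 → turn -1·90°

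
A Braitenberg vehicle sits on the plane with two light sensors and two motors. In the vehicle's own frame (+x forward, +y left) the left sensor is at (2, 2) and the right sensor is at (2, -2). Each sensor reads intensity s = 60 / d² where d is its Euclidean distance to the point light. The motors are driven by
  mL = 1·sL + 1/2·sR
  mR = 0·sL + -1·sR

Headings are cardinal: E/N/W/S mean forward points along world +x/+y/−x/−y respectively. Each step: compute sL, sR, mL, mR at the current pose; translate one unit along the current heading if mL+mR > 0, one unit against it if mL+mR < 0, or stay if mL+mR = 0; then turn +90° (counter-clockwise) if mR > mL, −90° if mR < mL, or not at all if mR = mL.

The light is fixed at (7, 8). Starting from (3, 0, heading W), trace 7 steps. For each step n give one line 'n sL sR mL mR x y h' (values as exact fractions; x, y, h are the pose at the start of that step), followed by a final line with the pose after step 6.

n=0: pose=(3,0,W); sL=15/34, sR=5/6; mL=175/204, mR=-5/6; mL+mR=5/204 → advance +1; mR−mL=-115/68 → turn -1·90°
n=1: pose=(2,0,N); sL=12/17, sR=4/3; mL=70/51, mR=-4/3; mL+mR=2/51 → advance +1; mR−mL=-46/17 → turn -1·90°
n=2: pose=(2,1,E); sL=30/17, sR=2/3; mL=107/51, mR=-2/3; mL+mR=73/51 → advance +1; mR−mL=-47/17 → turn -1·90°
n=3: pose=(3,1,S); sL=12/17, sR=20/39; mL=638/663, mR=-20/39; mL+mR=298/663 → advance +1; mR−mL=-326/221 → turn -1·90°
n=4: pose=(3,0,W); sL=15/34, sR=5/6; mL=175/204, mR=-5/6; mL+mR=5/204 → advance +1; mR−mL=-115/68 → turn -1·90°
n=5: pose=(2,0,N); sL=12/17, sR=4/3; mL=70/51, mR=-4/3; mL+mR=2/51 → advance +1; mR−mL=-46/17 → turn -1·90°
n=6: pose=(2,1,E); sL=30/17, sR=2/3; mL=107/51, mR=-2/3; mL+mR=73/51 → advance +1; mR−mL=-47/17 → turn -1·90°

0 15/34 5/6 175/204 -5/6 3 0 W
1 12/17 4/3 70/51 -4/3 2 0 N
2 30/17 2/3 107/51 -2/3 2 1 E
3 12/17 20/39 638/663 -20/39 3 1 S
4 15/34 5/6 175/204 -5/6 3 0 W
5 12/17 4/3 70/51 -4/3 2 0 N
6 30/17 2/3 107/51 -2/3 2 1 E
final 3 1 S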